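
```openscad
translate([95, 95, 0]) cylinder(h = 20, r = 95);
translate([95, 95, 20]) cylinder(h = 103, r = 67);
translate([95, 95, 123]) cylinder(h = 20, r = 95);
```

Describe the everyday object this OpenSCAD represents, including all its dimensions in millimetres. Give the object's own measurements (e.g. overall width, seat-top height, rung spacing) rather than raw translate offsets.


A spool: two coaxial disc flanges of radius 95 mm and thickness 20 mm, joined by a core cylinder of radius 67 mm and height 103 mm. The lower flange rests on z = 0 and the three cylinders share a vertical axis.


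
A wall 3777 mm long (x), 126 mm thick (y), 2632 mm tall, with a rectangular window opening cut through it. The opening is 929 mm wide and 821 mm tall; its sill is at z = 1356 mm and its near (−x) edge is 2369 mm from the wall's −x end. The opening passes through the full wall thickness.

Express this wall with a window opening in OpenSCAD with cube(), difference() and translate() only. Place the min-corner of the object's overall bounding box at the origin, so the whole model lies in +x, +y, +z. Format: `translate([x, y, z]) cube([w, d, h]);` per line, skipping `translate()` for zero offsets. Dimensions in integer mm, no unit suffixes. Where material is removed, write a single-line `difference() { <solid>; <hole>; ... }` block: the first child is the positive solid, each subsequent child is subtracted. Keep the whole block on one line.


difference() { cube([3777, 126, 2632]); translate([2369, 0, 1356]) cube([929, 126, 821]); }


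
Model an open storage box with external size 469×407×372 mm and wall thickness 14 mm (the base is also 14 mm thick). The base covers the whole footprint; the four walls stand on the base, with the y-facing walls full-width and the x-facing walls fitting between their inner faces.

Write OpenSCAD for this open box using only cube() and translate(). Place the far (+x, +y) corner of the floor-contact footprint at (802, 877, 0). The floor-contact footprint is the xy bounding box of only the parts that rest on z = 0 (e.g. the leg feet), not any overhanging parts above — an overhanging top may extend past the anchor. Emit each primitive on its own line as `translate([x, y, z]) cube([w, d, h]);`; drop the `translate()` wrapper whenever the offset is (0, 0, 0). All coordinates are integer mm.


translate([333, 470, 0]) cube([469, 407, 14]);
translate([333, 470, 14]) cube([469, 14, 358]);
translate([333, 863, 14]) cube([469, 14, 358]);
translate([333, 484, 14]) cube([14, 379, 358]);
translate([788, 484, 14]) cube([14, 379, 358]);


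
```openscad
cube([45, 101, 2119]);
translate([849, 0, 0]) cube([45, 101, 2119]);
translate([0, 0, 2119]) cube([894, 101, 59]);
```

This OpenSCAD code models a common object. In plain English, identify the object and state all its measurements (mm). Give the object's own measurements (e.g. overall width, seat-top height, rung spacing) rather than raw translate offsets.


A door frame. The clear opening is 804 mm wide and 2119 mm high. Two 45 mm wide jambs, 101 mm deep, stand either side of the opening from the floor to the top of the opening. A 59 mm thick head sits across the top of both jambs, spanning the full outside width of the frame.


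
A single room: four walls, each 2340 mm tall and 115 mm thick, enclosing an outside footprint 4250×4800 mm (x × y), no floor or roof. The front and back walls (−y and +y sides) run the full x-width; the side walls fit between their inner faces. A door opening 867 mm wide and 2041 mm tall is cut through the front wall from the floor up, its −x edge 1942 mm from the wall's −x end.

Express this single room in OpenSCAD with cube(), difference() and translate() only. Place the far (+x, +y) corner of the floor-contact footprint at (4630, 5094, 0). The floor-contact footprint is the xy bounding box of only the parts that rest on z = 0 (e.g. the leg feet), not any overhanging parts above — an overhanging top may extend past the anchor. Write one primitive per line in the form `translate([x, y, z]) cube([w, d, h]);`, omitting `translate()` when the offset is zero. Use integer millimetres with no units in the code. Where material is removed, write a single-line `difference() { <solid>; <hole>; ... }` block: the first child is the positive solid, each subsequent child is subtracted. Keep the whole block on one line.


difference() { translate([380, 294, 0]) cube([4250, 115, 2340]); translate([2322, 294, 0]) cube([867, 115, 2041]); }
translate([380, 4979, 0]) cube([4250, 115, 2340]);
translate([380, 409, 0]) cube([115, 4570, 2340]);
translate([4515, 409, 0]) cube([115, 4570, 2340]);


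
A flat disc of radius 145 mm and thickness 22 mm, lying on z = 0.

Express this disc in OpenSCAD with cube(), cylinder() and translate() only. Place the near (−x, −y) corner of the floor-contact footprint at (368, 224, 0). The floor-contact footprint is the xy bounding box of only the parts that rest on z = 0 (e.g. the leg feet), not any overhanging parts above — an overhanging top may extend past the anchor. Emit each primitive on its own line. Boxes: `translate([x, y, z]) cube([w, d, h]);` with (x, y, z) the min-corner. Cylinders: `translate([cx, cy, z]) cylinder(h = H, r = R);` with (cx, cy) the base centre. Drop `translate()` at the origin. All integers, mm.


translate([513, 369, 0]) cylinder(h = 22, r = 145);


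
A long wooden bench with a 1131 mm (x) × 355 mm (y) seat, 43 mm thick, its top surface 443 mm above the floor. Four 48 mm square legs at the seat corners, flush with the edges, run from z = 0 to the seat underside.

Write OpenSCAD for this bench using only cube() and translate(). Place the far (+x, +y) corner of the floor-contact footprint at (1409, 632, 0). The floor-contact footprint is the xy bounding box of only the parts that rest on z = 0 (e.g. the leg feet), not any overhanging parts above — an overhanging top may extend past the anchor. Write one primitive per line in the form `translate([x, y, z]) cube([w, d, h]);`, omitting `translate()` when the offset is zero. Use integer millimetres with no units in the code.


translate([278, 277, 400]) cube([1131, 355, 43]);
translate([278, 277, 0]) cube([48, 48, 400]);
translate([278, 584, 0]) cube([48, 48, 400]);
translate([1361, 277, 0]) cube([48, 48, 400]);
translate([1361, 584, 0]) cube([48, 48, 400]);


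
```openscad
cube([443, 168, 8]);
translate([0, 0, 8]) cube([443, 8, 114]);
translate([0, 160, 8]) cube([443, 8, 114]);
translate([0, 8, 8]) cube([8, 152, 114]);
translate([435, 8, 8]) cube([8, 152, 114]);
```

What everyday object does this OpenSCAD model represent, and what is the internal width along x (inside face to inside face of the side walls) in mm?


An open box. The internal width is 427 mm.

A 443×168 base slab with four walls standing on it — an open box. The base is 443 mm wide and the walls are 8 mm thick, so the internal width is 443 − 2 × 8 = 427 mm.


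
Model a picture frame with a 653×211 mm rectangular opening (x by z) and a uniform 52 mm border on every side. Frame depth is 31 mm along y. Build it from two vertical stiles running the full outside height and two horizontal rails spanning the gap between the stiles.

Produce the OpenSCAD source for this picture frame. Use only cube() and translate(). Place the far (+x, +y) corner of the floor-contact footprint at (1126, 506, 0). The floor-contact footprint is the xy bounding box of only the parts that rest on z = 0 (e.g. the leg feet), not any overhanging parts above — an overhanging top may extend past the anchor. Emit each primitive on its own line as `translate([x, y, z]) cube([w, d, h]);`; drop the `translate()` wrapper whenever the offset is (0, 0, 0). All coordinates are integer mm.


translate([369, 475, 0]) cube([52, 31, 315]);
translate([1074, 475, 0]) cube([52, 31, 315]);
translate([421, 475, 0]) cube([653, 31, 52]);
translate([421, 475, 263]) cube([653, 31, 52]);


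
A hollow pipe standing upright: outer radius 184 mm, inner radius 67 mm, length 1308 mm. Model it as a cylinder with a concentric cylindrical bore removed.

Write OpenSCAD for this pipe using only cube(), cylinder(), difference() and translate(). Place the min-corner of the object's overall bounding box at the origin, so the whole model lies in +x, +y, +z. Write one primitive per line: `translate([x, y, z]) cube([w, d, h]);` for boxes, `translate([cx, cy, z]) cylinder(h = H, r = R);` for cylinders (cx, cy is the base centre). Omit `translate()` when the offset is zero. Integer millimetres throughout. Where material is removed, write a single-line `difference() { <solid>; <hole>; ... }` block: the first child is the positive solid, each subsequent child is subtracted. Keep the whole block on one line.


difference() { translate([184, 184, 0]) cylinder(h = 1308, r = 184); translate([184, 184, 0]) cylinder(h = 1308, r = 67); }


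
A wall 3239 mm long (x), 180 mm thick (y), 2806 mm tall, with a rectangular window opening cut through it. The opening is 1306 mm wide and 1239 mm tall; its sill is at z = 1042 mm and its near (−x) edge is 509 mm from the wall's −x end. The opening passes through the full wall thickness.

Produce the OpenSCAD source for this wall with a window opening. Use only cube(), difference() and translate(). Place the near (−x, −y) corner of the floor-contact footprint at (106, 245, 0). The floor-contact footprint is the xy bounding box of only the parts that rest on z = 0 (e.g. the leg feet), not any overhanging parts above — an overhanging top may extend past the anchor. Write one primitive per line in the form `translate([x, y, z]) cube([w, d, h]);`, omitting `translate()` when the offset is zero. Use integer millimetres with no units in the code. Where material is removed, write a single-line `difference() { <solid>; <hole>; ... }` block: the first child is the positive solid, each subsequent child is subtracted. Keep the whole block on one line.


difference() { translate([106, 245, 0]) cube([3239, 180, 2806]); translate([615, 245, 1042]) cube([1306, 180, 1239]); }


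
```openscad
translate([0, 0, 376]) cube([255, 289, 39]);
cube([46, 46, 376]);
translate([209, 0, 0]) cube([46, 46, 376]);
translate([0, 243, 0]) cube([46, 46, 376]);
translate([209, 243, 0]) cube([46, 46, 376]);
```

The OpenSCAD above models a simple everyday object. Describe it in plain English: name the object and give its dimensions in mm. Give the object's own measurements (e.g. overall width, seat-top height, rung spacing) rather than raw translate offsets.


A simple wooden stool: a rectangular seat 255 mm (x) by 289 mm (y), 39 mm thick, top face at z = 415 mm, on four square legs, each 46×46 mm in cross-section. The legs rest on z = 0, each flush with a corner of the seat.


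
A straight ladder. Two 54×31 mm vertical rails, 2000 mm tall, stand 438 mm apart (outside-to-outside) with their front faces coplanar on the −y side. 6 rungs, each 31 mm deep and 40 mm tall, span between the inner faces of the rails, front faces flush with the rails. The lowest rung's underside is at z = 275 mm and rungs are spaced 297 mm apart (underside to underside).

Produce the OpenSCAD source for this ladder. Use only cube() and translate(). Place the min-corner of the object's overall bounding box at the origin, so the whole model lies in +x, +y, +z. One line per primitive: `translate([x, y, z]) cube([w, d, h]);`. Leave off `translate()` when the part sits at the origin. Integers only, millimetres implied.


cube([54, 31, 2000]);
translate([384, 0, 0]) cube([54, 31, 2000]);
translate([54, 0, 275]) cube([330, 31, 40]);
translate([54, 0, 572]) cube([330, 31, 40]);
translate([54, 0, 869]) cube([330, 31, 40]);
translate([54, 0, 1166]) cube([330, 31, 40]);
translate([54, 0, 1463]) cube([330, 31, 40]);
translate([54, 0, 1760]) cube([330, 31, 40]);


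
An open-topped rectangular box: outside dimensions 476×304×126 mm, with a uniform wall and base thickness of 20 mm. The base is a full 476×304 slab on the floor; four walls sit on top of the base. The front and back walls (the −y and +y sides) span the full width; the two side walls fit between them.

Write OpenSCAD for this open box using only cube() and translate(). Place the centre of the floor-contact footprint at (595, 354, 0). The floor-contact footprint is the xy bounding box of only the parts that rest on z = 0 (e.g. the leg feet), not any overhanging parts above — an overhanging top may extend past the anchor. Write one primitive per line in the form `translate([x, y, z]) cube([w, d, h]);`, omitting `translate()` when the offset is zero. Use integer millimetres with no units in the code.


translate([357, 202, 0]) cube([476, 304, 20]);
translate([357, 202, 20]) cube([476, 20, 106]);
translate([357, 486, 20]) cube([476, 20, 106]);
translate([357, 222, 20]) cube([20, 264, 106]);
translate([813, 222, 20]) cube([20, 264, 106]);


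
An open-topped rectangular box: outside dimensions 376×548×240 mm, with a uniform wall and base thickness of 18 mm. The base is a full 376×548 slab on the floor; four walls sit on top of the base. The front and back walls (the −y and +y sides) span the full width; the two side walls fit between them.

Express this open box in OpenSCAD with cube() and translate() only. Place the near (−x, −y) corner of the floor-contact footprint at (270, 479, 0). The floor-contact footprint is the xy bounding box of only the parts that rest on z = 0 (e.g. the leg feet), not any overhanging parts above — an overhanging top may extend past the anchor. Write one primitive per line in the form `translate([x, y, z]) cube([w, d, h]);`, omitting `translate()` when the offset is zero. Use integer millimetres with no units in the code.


translate([270, 479, 0]) cube([376, 548, 18]);
translate([270, 479, 18]) cube([376, 18, 222]);
translate([270, 1009, 18]) cube([376, 18, 222]);
translate([270, 497, 18]) cube([18, 512, 222]);
translate([628, 497, 18]) cube([18, 512, 222]);


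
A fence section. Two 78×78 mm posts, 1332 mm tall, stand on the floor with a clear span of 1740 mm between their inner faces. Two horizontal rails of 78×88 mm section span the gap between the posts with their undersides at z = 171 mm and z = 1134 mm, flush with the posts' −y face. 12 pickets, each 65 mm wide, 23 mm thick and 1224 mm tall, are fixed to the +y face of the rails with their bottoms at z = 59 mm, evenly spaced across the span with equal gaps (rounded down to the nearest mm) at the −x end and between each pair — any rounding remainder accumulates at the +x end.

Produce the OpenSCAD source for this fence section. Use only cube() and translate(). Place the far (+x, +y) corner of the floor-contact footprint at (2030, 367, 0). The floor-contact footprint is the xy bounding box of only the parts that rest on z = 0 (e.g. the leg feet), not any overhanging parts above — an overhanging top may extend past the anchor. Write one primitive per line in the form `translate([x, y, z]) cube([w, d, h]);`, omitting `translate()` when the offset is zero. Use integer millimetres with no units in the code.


translate([134, 289, 0]) cube([78, 78, 1332]);
translate([1952, 289, 0]) cube([78, 78, 1332]);
translate([212, 289, 171]) cube([1740, 78, 88]);
translate([212, 289, 1134]) cube([1740, 78, 88]);
translate([285, 367, 59]) cube([65, 23, 1224]);
translate([423, 367, 59]) cube([65, 23, 1224]);
translate([561, 367, 59]) cube([65, 23, 1224]);
translate([699, 367, 59]) cube([65, 23, 1224]);
translate([837, 367, 59]) cube([65, 23, 1224]);
translate([975, 367, 59]) cube([65, 23, 1224]);
translate([1113, 367, 59]) cube([65, 23, 1224]);
translate([1251, 367, 59]) cube([65, 23, 1224]);
translate([1389, 367, 59]) cube([65, 23, 1224]);
translate([1527, 367, 59]) cube([65, 23, 1224]);
translate([1665, 367, 59]) cube([65, 23, 1224]);
translate([1803, 367, 59]) cube([65, 23, 1224]);


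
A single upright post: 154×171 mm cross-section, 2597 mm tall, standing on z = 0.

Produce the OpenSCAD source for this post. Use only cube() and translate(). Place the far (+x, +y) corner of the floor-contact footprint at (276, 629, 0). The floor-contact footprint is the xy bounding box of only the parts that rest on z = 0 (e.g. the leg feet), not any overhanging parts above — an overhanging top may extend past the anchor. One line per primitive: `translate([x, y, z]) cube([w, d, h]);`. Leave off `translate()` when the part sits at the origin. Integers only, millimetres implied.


translate([122, 458, 0]) cube([154, 171, 2597]);


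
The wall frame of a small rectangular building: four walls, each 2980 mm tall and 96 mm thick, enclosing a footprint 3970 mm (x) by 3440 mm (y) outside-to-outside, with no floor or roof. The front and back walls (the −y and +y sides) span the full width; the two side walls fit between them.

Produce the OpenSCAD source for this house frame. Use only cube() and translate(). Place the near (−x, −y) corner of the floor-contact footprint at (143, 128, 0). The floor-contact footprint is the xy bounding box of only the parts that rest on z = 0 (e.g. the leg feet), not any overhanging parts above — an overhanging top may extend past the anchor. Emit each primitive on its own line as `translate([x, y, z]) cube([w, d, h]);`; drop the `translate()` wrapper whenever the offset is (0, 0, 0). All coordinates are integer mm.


translate([143, 128, 0]) cube([3970, 96, 2980]);
translate([143, 3472, 0]) cube([3970, 96, 2980]);
translate([143, 224, 0]) cube([96, 3248, 2980]);
translate([4017, 224, 0]) cube([96, 3248, 2980]);


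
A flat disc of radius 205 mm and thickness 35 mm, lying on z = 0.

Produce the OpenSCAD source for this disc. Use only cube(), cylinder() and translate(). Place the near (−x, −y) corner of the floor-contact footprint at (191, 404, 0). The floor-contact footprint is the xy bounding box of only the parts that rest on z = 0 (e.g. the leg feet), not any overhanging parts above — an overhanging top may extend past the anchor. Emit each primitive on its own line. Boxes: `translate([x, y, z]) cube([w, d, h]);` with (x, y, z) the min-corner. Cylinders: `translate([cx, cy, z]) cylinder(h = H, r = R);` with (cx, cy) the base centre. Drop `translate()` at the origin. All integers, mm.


translate([396, 609, 0]) cylinder(h = 35, r = 205);


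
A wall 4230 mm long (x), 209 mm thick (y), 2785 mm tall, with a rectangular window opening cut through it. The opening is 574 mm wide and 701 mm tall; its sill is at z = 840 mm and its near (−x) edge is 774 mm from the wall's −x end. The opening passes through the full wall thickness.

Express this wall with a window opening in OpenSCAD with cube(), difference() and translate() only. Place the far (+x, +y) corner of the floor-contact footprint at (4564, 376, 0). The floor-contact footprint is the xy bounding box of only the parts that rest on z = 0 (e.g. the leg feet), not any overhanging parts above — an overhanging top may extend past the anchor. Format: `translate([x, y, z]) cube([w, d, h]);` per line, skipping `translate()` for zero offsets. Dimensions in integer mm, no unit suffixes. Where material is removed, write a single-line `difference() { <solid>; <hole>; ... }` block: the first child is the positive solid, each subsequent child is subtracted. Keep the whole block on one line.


difference() { translate([334, 167, 0]) cube([4230, 209, 2785]); translate([1108, 167, 840]) cube([574, 209, 701]); }


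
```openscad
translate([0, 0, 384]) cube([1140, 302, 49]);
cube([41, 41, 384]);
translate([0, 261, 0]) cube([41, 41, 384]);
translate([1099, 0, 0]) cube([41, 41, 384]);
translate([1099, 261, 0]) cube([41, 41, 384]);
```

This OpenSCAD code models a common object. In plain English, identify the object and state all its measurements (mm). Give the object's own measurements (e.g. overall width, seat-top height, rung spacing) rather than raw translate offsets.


A bench: a 1140×302 mm seat slab, 49 mm thick, top at z = 433 mm, on four 41×41 mm square legs flush with the seat corners and standing on z = 0.


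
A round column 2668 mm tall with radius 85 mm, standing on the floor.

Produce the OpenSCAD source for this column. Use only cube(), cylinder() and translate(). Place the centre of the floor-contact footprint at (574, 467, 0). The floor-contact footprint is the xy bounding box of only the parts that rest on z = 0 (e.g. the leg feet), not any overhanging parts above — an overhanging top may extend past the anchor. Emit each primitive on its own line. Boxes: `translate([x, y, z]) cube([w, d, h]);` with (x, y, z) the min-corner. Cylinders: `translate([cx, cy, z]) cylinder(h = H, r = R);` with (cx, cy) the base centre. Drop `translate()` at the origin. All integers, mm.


translate([574, 467, 0]) cylinder(h = 2668, r = 85);


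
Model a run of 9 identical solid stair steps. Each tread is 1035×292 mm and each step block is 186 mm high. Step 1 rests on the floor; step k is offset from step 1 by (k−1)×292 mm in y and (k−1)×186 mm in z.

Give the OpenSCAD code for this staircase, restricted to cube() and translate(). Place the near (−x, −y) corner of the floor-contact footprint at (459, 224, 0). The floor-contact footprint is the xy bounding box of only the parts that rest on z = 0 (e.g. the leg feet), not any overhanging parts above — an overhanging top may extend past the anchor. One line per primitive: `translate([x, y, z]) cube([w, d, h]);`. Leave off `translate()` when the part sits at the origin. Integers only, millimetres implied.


translate([459, 224, 0]) cube([1035, 292, 186]);
translate([459, 516, 186]) cube([1035, 292, 186]);
translate([459, 808, 372]) cube([1035, 292, 186]);
translate([459, 1100, 558]) cube([1035, 292, 186]);
translate([459, 1392, 744]) cube([1035, 292, 186]);
translate([459, 1684, 930]) cube([1035, 292, 186]);
translate([459, 1976, 1116]) cube([1035, 292, 186]);
translate([459, 2268, 1302]) cube([1035, 292, 186]);
translate([459, 2560, 1488]) cube([1035, 292, 186]);


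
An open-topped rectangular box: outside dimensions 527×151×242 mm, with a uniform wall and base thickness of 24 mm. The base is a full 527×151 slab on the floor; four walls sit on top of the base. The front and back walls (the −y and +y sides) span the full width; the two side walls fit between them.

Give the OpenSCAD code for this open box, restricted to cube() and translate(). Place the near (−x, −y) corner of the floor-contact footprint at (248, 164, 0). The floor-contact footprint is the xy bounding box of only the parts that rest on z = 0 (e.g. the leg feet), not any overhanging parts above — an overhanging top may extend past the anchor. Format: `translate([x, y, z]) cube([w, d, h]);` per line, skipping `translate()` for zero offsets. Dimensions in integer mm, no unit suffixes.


translate([248, 164, 0]) cube([527, 151, 24]);
translate([248, 164, 24]) cube([527, 24, 218]);
translate([248, 291, 24]) cube([527, 24, 218]);
translate([248, 188, 24]) cube([24, 103, 218]);
translate([751, 188, 24]) cube([24, 103, 218]);


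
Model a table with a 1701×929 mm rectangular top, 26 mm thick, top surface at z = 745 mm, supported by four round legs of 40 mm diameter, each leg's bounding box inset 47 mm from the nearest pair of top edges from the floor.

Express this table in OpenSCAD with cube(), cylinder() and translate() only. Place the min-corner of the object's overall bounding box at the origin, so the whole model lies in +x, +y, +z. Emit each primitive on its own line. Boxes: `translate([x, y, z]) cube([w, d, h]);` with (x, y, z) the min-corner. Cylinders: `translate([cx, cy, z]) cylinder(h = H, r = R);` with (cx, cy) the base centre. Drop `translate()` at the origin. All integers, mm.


translate([0, 0, 719]) cube([1701, 929, 26]);
translate([67, 67, 0]) cylinder(h = 719, r = 20);
translate([1634, 67, 0]) cylinder(h = 719, r = 20);
translate([67, 862, 0]) cylinder(h = 719, r = 20);
translate([1634, 862, 0]) cylinder(h = 719, r = 20);


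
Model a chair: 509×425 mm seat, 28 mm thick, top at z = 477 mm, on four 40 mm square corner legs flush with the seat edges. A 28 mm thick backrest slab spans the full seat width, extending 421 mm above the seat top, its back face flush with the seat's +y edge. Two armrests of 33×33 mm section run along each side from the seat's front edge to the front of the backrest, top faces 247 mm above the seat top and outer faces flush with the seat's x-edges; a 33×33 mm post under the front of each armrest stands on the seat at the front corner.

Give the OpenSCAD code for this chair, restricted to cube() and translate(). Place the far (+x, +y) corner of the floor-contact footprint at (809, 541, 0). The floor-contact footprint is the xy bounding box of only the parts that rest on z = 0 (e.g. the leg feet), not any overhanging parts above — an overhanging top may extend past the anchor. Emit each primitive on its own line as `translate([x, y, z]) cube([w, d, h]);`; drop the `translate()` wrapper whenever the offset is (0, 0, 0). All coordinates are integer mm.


// leg_h = 477 - 28 = 449
// arm post h = 247 - 33 = 214
translate([300, 116, 449]) cube([509, 425, 28]);
translate([300, 116, 0]) cube([40, 40, 449]);
translate([769, 116, 0]) cube([40, 40, 449]);
translate([300, 501, 0]) cube([40, 40, 449]);
translate([769, 501, 0]) cube([40, 40, 449]);
translate([300, 513, 477]) cube([509, 28, 421]);
translate([300, 116, 691]) cube([33, 397, 33]);
translate([776, 116, 691]) cube([33, 397, 33]);
translate([300, 116, 477]) cube([33, 33, 214]);
translate([776, 116, 477]) cube([33, 33, 214]);


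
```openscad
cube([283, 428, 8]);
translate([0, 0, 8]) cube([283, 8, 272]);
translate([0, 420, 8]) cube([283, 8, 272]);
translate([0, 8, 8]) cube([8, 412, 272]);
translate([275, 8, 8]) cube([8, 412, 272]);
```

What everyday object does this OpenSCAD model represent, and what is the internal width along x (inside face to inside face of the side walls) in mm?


An open box. The internal width is 267 mm.

A 283×428 base slab with four walls standing on it — an open box. The base is 283 mm wide and the walls are 8 mm thick, so the internal width is 283 − 2 × 8 = 267 mm.


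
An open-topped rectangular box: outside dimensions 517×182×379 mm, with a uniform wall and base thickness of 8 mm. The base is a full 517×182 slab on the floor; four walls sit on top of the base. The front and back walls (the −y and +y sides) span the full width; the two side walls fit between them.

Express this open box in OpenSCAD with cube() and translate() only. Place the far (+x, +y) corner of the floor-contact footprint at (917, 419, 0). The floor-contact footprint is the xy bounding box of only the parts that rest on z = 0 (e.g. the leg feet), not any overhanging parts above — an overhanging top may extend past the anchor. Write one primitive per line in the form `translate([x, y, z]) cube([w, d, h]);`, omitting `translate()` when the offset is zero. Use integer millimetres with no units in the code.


translate([400, 237, 0]) cube([517, 182, 8]);
translate([400, 237, 8]) cube([517, 8, 371]);
translate([400, 411, 8]) cube([517, 8, 371]);
translate([400, 245, 8]) cube([8, 166, 371]);
translate([909, 245, 8]) cube([8, 166, 371]);


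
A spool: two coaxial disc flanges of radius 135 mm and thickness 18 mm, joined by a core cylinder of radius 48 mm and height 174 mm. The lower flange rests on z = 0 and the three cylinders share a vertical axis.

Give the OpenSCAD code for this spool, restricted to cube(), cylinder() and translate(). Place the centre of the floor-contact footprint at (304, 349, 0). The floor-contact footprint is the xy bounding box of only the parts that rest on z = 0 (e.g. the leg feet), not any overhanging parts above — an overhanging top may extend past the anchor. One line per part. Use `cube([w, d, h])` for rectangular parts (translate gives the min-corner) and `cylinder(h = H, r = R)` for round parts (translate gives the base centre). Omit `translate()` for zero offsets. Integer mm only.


translate([304, 349, 0]) cylinder(h = 18, r = 135);
translate([304, 349, 18]) cylinder(h = 174, r = 48);
translate([304, 349, 192]) cylinder(h = 18, r = 135);


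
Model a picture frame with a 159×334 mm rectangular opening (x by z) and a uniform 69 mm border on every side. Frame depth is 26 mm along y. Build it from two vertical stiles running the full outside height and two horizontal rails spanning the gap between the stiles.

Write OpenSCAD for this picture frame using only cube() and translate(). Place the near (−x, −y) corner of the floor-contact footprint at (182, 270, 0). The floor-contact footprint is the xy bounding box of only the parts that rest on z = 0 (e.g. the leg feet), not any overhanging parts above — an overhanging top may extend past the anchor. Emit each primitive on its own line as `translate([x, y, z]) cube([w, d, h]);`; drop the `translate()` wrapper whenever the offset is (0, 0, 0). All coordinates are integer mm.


translate([182, 270, 0]) cube([69, 26, 472]);
translate([410, 270, 0]) cube([69, 26, 472]);
translate([251, 270, 0]) cube([159, 26, 69]);
translate([251, 270, 403]) cube([159, 26, 69]);


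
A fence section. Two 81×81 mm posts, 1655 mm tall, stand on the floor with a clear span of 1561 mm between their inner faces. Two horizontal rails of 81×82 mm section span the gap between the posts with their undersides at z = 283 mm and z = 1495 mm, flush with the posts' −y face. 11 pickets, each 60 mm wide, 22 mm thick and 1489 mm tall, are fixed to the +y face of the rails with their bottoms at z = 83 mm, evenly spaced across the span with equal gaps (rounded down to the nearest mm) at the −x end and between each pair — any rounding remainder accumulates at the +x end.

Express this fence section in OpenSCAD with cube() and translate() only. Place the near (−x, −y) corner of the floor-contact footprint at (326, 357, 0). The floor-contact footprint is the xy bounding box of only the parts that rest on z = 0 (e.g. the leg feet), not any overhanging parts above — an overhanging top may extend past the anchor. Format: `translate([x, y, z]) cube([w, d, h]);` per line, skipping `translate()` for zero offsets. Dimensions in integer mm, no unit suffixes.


translate([326, 357, 0]) cube([81, 81, 1655]);
translate([1968, 357, 0]) cube([81, 81, 1655]);
translate([407, 357, 283]) cube([1561, 81, 82]);
translate([407, 357, 1495]) cube([1561, 81, 82]);
translate([482, 438, 83]) cube([60, 22, 1489]);
translate([617, 438, 83]) cube([60, 22, 1489]);
translate([752, 438, 83]) cube([60, 22, 1489]);
translate([887, 438, 83]) cube([60, 22, 1489]);
translate([1022, 438, 83]) cube([60, 22, 1489]);
translate([1157, 438, 83]) cube([60, 22, 1489]);
translate([1292, 438, 83]) cube([60, 22, 1489]);
translate([1427, 438, 83]) cube([60, 22, 1489]);
translate([1562, 438, 83]) cube([60, 22, 1489]);
translate([1697, 438, 83]) cube([60, 22, 1489]);
translate([1832, 438, 83]) cube([60, 22, 1489]);


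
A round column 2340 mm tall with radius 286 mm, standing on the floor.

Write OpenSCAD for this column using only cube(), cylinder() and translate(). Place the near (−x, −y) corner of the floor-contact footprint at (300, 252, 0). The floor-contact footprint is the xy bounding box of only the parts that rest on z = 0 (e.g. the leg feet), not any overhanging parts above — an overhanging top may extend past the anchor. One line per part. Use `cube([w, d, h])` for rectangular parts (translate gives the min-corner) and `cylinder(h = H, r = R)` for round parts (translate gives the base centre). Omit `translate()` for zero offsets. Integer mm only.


translate([586, 538, 0]) cylinder(h = 2340, r = 286);


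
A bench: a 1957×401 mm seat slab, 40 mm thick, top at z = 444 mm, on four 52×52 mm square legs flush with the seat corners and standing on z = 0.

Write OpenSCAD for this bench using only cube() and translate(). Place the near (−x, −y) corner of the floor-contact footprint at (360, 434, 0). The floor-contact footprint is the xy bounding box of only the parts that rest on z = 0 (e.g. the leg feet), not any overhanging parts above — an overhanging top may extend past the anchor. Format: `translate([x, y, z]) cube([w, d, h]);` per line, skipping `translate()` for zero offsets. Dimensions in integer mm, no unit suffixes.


// leg_h = 444 − 40 = 404
translate([360, 434, 404]) cube([1957, 401, 40]);
translate([360, 434, 0]) cube([52, 52, 404]);
translate([360, 783, 0]) cube([52, 52, 404]);
translate([2265, 434, 0]) cube([52, 52, 404]);
translate([2265, 783, 0]) cube([52, 52, 404]);


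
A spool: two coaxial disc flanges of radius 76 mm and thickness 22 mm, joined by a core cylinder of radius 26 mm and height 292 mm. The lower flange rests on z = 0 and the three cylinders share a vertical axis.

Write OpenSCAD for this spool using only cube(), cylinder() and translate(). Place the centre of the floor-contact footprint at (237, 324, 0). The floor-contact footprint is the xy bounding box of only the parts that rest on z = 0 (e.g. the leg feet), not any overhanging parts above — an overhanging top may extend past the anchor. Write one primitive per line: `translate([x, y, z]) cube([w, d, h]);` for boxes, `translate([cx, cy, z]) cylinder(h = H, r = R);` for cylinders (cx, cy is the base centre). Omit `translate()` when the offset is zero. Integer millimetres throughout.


translate([237, 324, 0]) cylinder(h = 22, r = 76);
translate([237, 324, 22]) cylinder(h = 292, r = 26);
translate([237, 324, 314]) cylinder(h = 22, r = 76);


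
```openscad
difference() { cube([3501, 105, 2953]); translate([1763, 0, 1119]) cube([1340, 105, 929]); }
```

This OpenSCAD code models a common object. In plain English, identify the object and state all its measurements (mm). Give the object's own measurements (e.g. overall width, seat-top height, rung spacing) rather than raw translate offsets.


A wall 3501 mm long (x), 105 mm thick (y), 2953 mm tall, with a rectangular window opening cut through it. The opening is 1340 mm wide and 929 mm tall; its sill is at z = 1119 mm and its near (−x) edge is 1763 mm from the wall's −x end. The opening passes through the full wall thickness.


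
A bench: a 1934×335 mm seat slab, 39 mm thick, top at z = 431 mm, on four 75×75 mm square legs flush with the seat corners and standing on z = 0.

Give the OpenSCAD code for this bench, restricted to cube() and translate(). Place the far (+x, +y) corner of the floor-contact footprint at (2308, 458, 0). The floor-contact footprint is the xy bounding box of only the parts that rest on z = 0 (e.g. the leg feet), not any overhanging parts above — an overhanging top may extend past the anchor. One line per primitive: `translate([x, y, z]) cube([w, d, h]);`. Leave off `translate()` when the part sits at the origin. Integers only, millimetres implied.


translate([374, 123, 392]) cube([1934, 335, 39]);
translate([374, 123, 0]) cube([75, 75, 392]);
translate([374, 383, 0]) cube([75, 75, 392]);
translate([2233, 123, 0]) cube([75, 75, 392]);
translate([2233, 383, 0]) cube([75, 75, 392]);


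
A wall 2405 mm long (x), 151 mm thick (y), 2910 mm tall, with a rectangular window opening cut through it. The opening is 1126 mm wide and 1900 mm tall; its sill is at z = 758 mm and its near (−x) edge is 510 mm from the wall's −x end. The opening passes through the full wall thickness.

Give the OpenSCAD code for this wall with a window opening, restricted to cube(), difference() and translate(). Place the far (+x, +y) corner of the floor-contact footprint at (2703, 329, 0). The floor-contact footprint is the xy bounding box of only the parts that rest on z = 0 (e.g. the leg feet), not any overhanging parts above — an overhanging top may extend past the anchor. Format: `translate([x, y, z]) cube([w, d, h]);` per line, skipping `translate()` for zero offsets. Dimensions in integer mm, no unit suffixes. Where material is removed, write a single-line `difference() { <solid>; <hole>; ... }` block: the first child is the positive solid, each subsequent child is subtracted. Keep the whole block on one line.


difference() { translate([298, 178, 0]) cube([2405, 151, 2910]); translate([808, 178, 758]) cube([1126, 151, 1900]); }


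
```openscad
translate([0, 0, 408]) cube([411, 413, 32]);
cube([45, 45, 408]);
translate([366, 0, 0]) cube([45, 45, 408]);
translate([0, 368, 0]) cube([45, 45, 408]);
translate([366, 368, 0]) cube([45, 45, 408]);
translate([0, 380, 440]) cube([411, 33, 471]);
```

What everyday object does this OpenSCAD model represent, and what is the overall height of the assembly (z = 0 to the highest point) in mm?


A chair. The overall height is 911 mm.

A slab on four corner posts with a tall panel at the back — a chair. The seat slab sits at z = 408 with thickness 32, and the 471 mm backrest starts at the seat top, so the overall height is 408 + 32 + 471 = 911 mm.


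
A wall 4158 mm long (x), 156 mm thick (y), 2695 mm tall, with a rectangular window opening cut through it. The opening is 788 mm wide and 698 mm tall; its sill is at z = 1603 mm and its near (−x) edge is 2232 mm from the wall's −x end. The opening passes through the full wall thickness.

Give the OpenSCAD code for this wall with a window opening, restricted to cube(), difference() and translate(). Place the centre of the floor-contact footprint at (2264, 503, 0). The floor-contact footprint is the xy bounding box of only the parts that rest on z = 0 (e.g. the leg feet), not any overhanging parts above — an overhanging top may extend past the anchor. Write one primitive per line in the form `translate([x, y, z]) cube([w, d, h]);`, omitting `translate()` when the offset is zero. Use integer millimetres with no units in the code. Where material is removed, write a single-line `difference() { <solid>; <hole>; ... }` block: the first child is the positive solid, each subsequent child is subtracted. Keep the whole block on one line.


difference() { translate([185, 425, 0]) cube([4158, 156, 2695]); translate([2417, 425, 1603]) cube([788, 156, 698]); }


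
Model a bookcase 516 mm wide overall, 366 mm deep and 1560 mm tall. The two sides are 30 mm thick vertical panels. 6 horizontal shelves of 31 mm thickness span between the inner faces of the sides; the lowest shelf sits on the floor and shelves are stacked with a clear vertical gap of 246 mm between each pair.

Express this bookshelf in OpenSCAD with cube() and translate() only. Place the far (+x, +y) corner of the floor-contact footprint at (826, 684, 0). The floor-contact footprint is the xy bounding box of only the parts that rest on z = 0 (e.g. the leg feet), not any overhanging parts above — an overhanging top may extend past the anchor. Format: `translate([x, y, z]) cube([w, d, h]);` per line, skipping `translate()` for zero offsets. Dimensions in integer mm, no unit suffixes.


translate([310, 318, 0]) cube([30, 366, 1560]);
translate([796, 318, 0]) cube([30, 366, 1560]);
translate([340, 318, 0]) cube([456, 366, 31]);
translate([340, 318, 277]) cube([456, 366, 31]);
translate([340, 318, 554]) cube([456, 366, 31]);
translate([340, 318, 831]) cube([456, 366, 31]);
translate([340, 318, 1108]) cube([456, 366, 31]);
translate([340, 318, 1385]) cube([456, 366, 31]);


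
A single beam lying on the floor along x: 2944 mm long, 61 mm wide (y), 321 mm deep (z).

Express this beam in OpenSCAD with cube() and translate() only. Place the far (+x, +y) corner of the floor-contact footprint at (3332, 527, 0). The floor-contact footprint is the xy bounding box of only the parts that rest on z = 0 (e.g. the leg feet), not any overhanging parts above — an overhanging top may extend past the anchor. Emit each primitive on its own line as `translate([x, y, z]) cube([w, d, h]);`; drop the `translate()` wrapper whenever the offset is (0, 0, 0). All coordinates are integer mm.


translate([388, 466, 0]) cube([2944, 61, 321]);


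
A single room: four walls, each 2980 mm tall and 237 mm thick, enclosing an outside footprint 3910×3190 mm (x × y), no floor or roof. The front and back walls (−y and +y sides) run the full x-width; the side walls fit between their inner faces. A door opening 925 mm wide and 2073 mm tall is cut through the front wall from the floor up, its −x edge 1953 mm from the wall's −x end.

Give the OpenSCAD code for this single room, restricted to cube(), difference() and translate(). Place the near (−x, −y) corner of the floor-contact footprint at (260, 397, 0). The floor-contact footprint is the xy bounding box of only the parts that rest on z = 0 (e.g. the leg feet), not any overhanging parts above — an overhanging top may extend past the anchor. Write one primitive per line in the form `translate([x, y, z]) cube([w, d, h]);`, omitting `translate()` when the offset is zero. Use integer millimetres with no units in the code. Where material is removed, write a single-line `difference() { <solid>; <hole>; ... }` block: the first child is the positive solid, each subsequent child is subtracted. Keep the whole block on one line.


difference() { translate([260, 397, 0]) cube([3910, 237, 2980]); translate([2213, 397, 0]) cube([925, 237, 2073]); }
translate([260, 3350, 0]) cube([3910, 237, 2980]);
translate([260, 634, 0]) cube([237, 2716, 2980]);
translate([3933, 634, 0]) cube([237, 2716, 2980]);
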